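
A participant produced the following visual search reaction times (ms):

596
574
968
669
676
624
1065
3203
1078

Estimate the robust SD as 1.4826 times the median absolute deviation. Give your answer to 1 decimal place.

Sorted: 574, 596, 624, 669, 676, 968, 1065, 1078, 3203 → median = 676
|x − 676| sorted: 0, 7, 52, 80, 102, 292, 389, 402, 2527 → MAD = 102
Robust SD ≈ 1.4826 × 102 = 151.225

151.2 ms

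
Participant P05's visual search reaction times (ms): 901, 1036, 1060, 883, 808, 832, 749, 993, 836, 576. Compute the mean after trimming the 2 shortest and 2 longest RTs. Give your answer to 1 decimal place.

875.5 ms

Sorted: 576, 749, 808, 832, 836, 883, 901, 993, 1036, 1060
Drop lowest 2 (576, 749) and highest 2 (1036, 1060)
Remaining (n=6): Σ = 5253, mean = 5253/6 = 875.500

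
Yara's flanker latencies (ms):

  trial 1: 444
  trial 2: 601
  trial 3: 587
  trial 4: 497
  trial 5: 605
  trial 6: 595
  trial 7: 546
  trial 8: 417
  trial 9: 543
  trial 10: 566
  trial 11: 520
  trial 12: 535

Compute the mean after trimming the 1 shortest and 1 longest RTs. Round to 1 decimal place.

543.4 ms

Sorted: 417, 444, 497, 520, 535, 543, 546, 566, 587, 595, 601, 605
Drop lowest 1 (417) and highest 1 (605)
Remaining (n=10): Σ = 5434, mean = 5434/10 = 543.400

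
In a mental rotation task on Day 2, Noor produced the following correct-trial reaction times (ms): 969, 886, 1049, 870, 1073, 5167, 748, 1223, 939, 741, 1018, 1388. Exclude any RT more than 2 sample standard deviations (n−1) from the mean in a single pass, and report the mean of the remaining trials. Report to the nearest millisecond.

n = 12, ΣRT = 16071, M = 1339.250
Σ(x−M)² = 16356292.25; s = √(16356292.25/11) = 1219.400
Cutoffs: 1339.250 ± 2·1219.400 → [-1099.5, 3778.0]
Outside: 5167 → excluded.
Retained (n=11): Σ = 10904, mean = 10904/11 = 991.273

991 ms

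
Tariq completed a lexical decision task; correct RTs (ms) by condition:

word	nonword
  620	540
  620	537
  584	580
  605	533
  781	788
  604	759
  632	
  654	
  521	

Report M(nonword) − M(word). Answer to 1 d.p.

-1.7 ms

M(word) = 5621/9 = 624.556
M(nonword) = 3737/6 = 622.833
Difference = 622.833 − 624.556 = -1.722 ms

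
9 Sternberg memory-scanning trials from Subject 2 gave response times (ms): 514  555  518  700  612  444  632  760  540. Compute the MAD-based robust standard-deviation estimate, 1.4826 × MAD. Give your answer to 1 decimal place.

Sorted: 444, 514, 518, 540, 555, 612, 632, 700, 760 → median = 555
|x − 555| sorted: 0, 15, 37, 41, 57, 77, 111, 145, 205 → MAD = 57
Robust SD ≈ 1.4826 × 57 = 84.508

84.5 ms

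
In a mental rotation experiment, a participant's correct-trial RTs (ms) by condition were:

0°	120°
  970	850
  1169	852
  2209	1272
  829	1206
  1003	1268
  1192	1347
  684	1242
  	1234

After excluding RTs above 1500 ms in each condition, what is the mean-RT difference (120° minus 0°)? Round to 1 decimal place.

0°: exclude 2209
M(0°) = 5847/6 = 974.500
M(120°) = 9271/8 = 1158.875
Difference = 1158.875 − 974.500 = 184.375 ms

184.4 ms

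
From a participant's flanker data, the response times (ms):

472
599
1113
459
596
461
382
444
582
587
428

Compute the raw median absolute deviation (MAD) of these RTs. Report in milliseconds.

Sorted: 382, 428, 444, 459, 461, 472, 582, 587, 596, 599, 1113 → median = 472
|x − 472|: 0, 127, 641, 13, 124, 11, 90, 28, 110, 115, 44
Sorted deviations: 0, 11, 13, 28, 44, 90, 110, 115, 124, 127, 641 → MAD = 90

90 ms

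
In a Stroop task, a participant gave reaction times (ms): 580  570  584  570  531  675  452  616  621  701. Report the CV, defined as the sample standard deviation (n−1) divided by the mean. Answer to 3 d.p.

0.119

n = 10, Σ = 5900, M = 590.0000
Σ(x−M)² = 44644.000; s = √(44644.000/9) = 70.4304
CV = 70.4304 / 590.0000 = 0.11937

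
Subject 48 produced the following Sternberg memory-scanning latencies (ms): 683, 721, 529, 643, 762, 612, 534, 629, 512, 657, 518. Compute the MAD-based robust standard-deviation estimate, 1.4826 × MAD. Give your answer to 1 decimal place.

136.4 ms

Sorted: 512, 518, 529, 534, 612, 629, 643, 657, 683, 721, 762 → median = 629
|x − 629| sorted: 0, 14, 17, 28, 54, 92, 95, 100, 111, 117, 133 → MAD = 92
Robust SD ≈ 1.4826 × 92 = 136.399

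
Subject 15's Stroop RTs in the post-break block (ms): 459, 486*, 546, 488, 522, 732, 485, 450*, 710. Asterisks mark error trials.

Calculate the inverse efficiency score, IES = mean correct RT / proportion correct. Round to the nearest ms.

724 ms

Correct trials (n=7): 459, 546, 488, 522, 732, 485, 710
Mean correct RT = 3942/7 = 563.1429 ms
Proportion correct = 7/9
IES = 563.1429 / (7/9) = 724.041 ms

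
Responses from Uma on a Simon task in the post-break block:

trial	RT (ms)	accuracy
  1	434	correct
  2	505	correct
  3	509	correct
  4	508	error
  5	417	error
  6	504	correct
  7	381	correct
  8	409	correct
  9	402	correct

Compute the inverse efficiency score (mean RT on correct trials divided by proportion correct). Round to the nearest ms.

577 ms

Correct trials (n=7): 434, 505, 509, 504, 381, 409, 402
Mean correct RT = 3144/7 = 449.1429 ms
Proportion correct = 7/9
IES = 449.1429 / (7/9) = 577.469 ms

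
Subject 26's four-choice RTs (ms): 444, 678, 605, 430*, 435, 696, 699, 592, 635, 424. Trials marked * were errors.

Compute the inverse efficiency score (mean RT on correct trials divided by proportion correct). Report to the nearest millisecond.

Correct trials (n=9): 444, 678, 605, 435, 696, 699, 592, 635, 424
Mean correct RT = 5208/9 = 578.6667 ms
Proportion correct = 9/10
IES = 578.6667 / (9/10) = 642.963 ms

643 ms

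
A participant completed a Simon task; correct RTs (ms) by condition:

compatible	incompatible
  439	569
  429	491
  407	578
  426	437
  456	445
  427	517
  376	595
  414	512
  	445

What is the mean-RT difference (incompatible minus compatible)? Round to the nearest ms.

88 ms

M(compatible) = 3374/8 = 421.750
M(incompatible) = 4589/9 = 509.889
Difference = 509.889 − 421.750 = 88.139 ms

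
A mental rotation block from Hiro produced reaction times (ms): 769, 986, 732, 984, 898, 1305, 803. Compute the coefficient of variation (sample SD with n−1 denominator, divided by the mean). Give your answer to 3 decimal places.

0.211

n = 7, Σ = 6477, M = 925.2857
Σ(x−M)² = 228799.429; s = √(228799.429/6) = 195.2773
CV = 195.2773 / 925.2857 = 0.21105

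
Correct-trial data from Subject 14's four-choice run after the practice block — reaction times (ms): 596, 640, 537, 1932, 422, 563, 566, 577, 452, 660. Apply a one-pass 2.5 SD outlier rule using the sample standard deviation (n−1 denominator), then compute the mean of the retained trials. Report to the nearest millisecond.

n = 10, ΣRT = 6945, M = 694.500
Σ(x−M)² = 1750748.50; s = √(1750748.50/9) = 441.053
Cutoffs: 694.500 ± 2.5·441.053 → [-408.1, 1797.1]
Outside: 1932 → excluded.
Retained (n=9): Σ = 5013, mean = 5013/9 = 557.000

557 ms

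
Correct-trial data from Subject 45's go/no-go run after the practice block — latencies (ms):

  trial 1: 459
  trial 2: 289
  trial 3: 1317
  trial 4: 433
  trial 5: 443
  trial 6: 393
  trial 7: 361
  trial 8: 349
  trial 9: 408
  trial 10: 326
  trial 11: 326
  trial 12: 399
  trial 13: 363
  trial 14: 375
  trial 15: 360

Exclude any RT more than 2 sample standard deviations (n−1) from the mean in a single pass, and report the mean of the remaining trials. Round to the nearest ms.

377 ms

n = 15, ΣRT = 6601, M = 440.067
Σ(x−M)² = 854330.93; s = √(854330.93/14) = 247.030
Cutoffs: 440.067 ± 2·247.030 → [-54.0, 934.1]
Outside: 1317 → excluded.
Retained (n=14): Σ = 5284, mean = 5284/14 = 377.429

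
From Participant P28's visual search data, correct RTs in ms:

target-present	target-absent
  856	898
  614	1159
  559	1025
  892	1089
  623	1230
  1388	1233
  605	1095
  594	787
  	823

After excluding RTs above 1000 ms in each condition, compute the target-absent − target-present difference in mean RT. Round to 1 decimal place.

target-present: exclude 1388
target-absent: exclude 1159, 1025, 1089, 1230, 1233, 1095
M(target-present) = 4743/7 = 677.571
M(target-absent) = 2508/3 = 836.000
Difference = 836.000 − 677.571 = 158.429 ms

158.4 ms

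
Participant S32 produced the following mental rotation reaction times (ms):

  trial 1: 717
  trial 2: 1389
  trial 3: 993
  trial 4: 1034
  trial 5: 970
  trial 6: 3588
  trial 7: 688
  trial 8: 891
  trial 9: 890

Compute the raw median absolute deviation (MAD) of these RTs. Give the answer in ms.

Sorted: 688, 717, 890, 891, 970, 993, 1034, 1389, 3588 → median = 970
|x − 970|: 253, 419, 23, 64, 0, 2618, 282, 79, 80
Sorted deviations: 0, 23, 64, 79, 80, 253, 282, 419, 2618 → MAD = 80

80 ms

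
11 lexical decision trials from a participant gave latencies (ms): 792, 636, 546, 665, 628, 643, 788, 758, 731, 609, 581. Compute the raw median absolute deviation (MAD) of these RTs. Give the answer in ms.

Sorted: 546, 581, 609, 628, 636, 643, 665, 731, 758, 788, 792 → median = 643
|x − 643|: 149, 7, 97, 22, 15, 0, 145, 115, 88, 34, 62
Sorted deviations: 0, 7, 15, 22, 34, 62, 88, 97, 115, 145, 149 → MAD = 62

62 ms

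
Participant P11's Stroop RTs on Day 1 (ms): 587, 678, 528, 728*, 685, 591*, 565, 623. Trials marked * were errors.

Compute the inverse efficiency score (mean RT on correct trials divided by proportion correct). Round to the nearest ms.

815 ms

Correct trials (n=6): 587, 678, 528, 685, 565, 623
Mean correct RT = 3666/6 = 611.0000 ms
Proportion correct = 6/8
IES = 611.0000 / (6/8) = 814.667 ms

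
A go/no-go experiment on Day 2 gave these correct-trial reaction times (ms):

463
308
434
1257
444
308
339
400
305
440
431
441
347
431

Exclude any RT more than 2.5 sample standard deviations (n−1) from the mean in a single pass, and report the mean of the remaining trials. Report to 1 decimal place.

391.6 ms

n = 14, ΣRT = 6348, M = 453.429
Σ(x−M)² = 739231.43; s = √(739231.43/13) = 238.462
Cutoffs: 453.429 ± 2.5·238.462 → [-142.7, 1049.6]
Outside: 1257 → excluded.
Retained (n=13): Σ = 5091, mean = 5091/13 = 391.615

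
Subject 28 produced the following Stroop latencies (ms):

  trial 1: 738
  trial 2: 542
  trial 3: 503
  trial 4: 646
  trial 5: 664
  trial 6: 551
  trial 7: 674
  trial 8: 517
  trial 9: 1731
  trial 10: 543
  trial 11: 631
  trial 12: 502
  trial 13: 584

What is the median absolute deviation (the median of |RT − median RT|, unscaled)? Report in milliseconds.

Sorted: 502, 503, 517, 542, 543, 551, 584, 631, 646, 664, 674, 738, 1731 → median = 584
|x − 584|: 154, 42, 81, 62, 80, 33, 90, 67, 1147, 41, 47, 82, 0
Sorted deviations: 0, 33, 41, 42, 47, 62, 67, 80, 81, 82, 90, 154, 1147 → MAD = 67

67 ms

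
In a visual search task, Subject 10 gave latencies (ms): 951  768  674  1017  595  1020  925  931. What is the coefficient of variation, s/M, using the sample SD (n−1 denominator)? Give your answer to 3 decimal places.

n = 8, Σ = 6881, M = 860.1250
Σ(x−M)² = 181080.875; s = √(181080.875/7) = 160.8375
CV = 160.8375 / 860.1250 = 0.18699

0.187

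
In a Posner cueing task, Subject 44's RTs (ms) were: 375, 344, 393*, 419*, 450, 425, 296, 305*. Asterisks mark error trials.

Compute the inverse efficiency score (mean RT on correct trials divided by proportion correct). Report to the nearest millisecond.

Correct trials (n=5): 375, 344, 450, 425, 296
Mean correct RT = 1890/5 = 378.0000 ms
Proportion correct = 5/8
IES = 378.0000 / (5/8) = 604.800 ms

605 ms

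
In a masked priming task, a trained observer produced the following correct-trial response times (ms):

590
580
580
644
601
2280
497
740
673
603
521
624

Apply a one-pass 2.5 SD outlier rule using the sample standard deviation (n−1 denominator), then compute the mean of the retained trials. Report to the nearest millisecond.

605 ms

n = 12, ΣRT = 8933, M = 744.417
Σ(x−M)² = 2617326.92; s = √(2617326.92/11) = 487.790
Cutoffs: 744.417 ± 2.5·487.790 → [-475.1, 1963.9]
Outside: 2280 → excluded.
Retained (n=11): Σ = 6653, mean = 6653/11 = 604.818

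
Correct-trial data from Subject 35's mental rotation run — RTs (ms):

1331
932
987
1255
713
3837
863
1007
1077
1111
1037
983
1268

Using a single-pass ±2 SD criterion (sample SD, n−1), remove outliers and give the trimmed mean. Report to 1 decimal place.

n = 13, ΣRT = 16401, M = 1261.615
Σ(x−M)² = 7531113.08; s = √(7531113.08/12) = 792.208
Cutoffs: 1261.615 ± 2·792.208 → [-322.8, 2846.0]
Outside: 3837 → excluded.
Retained (n=12): Σ = 12564, mean = 12564/12 = 1047.000

1047.0 ms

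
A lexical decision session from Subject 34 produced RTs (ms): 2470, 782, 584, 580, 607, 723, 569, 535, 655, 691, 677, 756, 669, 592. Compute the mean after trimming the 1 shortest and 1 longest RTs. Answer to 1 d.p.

657.1 ms

Sorted: 535, 569, 580, 584, 592, 607, 655, 669, 677, 691, 723, 756, 782, 2470
Drop lowest 1 (535) and highest 1 (2470)
Remaining (n=12): Σ = 7885, mean = 7885/12 = 657.083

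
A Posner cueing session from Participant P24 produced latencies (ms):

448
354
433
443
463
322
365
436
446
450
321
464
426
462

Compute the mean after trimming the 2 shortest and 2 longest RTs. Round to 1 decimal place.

426.3 ms

Sorted: 321, 322, 354, 365, 426, 433, 436, 443, 446, 448, 450, 462, 463, 464
Drop lowest 2 (321, 322) and highest 2 (463, 464)
Remaining (n=10): Σ = 4263, mean = 4263/10 = 426.300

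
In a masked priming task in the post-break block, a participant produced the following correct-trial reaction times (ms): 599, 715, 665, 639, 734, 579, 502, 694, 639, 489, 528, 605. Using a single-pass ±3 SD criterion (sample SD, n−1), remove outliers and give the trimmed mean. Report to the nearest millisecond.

616 ms

n = 12, ΣRT = 7388, M = 615.667
Σ(x−M)² = 71914.67; s = √(71914.67/11) = 80.856
Cutoffs: 615.667 ± 3·80.856 → [373.1, 858.2]
No RTs fall outside the cutoffs; all 12 retained. Mean = 7388/12 = 615.667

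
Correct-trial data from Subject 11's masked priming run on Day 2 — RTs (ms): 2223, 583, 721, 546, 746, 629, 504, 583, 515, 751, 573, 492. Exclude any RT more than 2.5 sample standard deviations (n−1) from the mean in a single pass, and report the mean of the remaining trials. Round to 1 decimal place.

n = 12, ΣRT = 8866, M = 738.833
Σ(x−M)² = 2494759.67; s = √(2494759.67/11) = 476.231
Cutoffs: 738.833 ± 2.5·476.231 → [-451.7, 1929.4]
Outside: 2223 → excluded.
Retained (n=11): Σ = 6643, mean = 6643/11 = 603.909

603.9 ms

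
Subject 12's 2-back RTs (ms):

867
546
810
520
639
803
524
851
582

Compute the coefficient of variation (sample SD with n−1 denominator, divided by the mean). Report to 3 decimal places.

0.217

n = 9, Σ = 6142, M = 682.4444
Σ(x−M)² = 175362.222; s = √(175362.222/8) = 148.0550
CV = 148.0550 / 682.4444 = 0.21695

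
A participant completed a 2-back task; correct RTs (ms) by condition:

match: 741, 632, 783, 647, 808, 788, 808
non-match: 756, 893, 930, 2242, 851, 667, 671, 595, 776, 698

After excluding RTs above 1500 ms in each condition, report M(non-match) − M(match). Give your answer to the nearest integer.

non-match: exclude 2242
M(match) = 5207/7 = 743.857
M(non-match) = 6837/9 = 759.667
Difference = 759.667 − 743.857 = 15.810 ms

16 ms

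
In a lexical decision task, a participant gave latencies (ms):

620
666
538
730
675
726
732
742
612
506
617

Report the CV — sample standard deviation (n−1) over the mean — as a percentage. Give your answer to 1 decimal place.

12.4%

n = 11, Σ = 7164, M = 651.2727
Σ(x−M)² = 64940.182; s = √(64940.182/10) = 80.5855
CV = 80.5855 / 651.2727 = 0.12374 = 12.374%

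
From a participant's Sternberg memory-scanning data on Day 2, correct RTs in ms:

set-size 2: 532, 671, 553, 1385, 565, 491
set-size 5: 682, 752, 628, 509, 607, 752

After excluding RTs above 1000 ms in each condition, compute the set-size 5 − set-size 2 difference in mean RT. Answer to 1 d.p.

set-size 2: exclude 1385
M(set-size 2) = 2812/5 = 562.400
M(set-size 5) = 3930/6 = 655.000
Difference = 655.000 − 562.400 = 92.600 ms

92.6 ms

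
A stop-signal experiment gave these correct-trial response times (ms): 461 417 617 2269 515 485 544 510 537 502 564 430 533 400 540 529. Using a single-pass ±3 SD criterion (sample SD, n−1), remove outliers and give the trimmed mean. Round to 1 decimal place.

505.6 ms

n = 16, ΣRT = 9853, M = 615.812
Σ(x−M)² = 2963244.44; s = √(2963244.44/15) = 444.466
Cutoffs: 615.812 ± 3·444.466 → [-717.6, 1949.2]
Outside: 2269 → excluded.
Retained (n=15): Σ = 7584, mean = 7584/15 = 505.600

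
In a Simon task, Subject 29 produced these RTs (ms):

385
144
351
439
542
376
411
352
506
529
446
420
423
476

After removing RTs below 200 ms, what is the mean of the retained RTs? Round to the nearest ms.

Excluded: 144
Retained (n=13): Σ = 5656
Mean = 5656/13 = 435.0769

435 ms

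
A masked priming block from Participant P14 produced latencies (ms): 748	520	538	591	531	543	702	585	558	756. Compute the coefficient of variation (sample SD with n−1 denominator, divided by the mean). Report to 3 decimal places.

0.152

n = 10, Σ = 6072, M = 607.2000
Σ(x−M)² = 76449.600; s = √(76449.600/9) = 92.1651
CV = 92.1651 / 607.2000 = 0.15179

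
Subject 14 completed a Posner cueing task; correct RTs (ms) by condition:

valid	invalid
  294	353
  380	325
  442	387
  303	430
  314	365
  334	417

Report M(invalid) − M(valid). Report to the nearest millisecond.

M(valid) = 2067/6 = 344.500
M(invalid) = 2277/6 = 379.500
Difference = 379.500 − 344.500 = 35.000 ms

35 ms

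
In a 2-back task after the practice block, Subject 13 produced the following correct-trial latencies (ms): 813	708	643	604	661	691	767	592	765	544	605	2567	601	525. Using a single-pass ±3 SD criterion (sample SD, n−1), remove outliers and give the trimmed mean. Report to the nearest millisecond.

655 ms

n = 14, ΣRT = 11086, M = 791.857
Σ(x−M)² = 3488625.71; s = √(3488625.71/13) = 518.031
Cutoffs: 791.857 ± 3·518.031 → [-762.2, 2345.9]
Outside: 2567 → excluded.
Retained (n=13): Σ = 8519, mean = 8519/13 = 655.308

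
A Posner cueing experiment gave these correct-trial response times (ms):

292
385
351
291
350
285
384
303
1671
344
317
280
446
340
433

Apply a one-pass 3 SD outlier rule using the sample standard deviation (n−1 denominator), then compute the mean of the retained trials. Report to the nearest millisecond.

343 ms

n = 15, ΣRT = 6472, M = 431.467
Σ(x−M)² = 1683379.73; s = √(1683379.73/14) = 346.758
Cutoffs: 431.467 ± 3·346.758 → [-608.8, 1471.7]
Outside: 1671 → excluded.
Retained (n=14): Σ = 4801, mean = 4801/14 = 342.929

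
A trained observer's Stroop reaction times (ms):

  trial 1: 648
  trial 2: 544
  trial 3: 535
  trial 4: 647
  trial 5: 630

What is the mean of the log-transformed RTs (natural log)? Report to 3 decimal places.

6.395

ln(RT): 6.4739, 6.2989, 6.2823, 6.4723, 6.4457
Σ ln(RT) = 31.9732
Mean = 31.9732/5 = 6.39463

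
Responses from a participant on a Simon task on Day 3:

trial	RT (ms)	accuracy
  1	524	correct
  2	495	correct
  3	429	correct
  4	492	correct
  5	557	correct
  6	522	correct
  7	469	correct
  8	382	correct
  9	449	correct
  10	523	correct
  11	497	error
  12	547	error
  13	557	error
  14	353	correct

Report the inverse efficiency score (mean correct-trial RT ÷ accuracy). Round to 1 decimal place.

Correct trials (n=11): 524, 495, 429, 492, 557, 522, 469, 382, 449, 523, 353
Mean correct RT = 5195/11 = 472.2727 ms
Proportion correct = 11/14
IES = 472.2727 / (11/14) = 601.074 ms

601.1 ms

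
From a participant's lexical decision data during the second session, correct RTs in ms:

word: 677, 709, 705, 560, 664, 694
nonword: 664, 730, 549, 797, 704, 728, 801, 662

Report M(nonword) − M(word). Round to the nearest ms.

M(word) = 4009/6 = 668.167
M(nonword) = 5635/8 = 704.375
Difference = 704.375 − 668.167 = 36.208 ms

36 ms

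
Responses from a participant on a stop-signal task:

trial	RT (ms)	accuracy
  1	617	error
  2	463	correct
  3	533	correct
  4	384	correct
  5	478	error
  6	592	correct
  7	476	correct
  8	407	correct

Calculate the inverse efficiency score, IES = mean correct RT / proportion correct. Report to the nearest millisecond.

Correct trials (n=6): 463, 533, 384, 592, 476, 407
Mean correct RT = 2855/6 = 475.8333 ms
Proportion correct = 6/8
IES = 475.8333 / (6/8) = 634.444 ms

634 ms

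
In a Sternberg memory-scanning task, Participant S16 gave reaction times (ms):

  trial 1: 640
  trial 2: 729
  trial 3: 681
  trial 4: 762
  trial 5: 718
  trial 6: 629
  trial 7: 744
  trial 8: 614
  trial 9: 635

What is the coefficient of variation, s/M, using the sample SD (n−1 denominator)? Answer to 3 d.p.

0.082

n = 9, Σ = 6152, M = 683.5556
Σ(x−M)² = 25134.222; s = √(25134.222/8) = 56.0516
CV = 56.0516 / 683.5556 = 0.08200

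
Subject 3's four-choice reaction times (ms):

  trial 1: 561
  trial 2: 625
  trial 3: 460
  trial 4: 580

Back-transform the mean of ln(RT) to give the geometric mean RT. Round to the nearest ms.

ln(RT): 6.3297, 6.4378, 6.1312, 6.3630
Mean ln(RT) = 25.2617/4 = 6.31543
Geometric mean = exp(6.31543) = 553.04 ms

553 ms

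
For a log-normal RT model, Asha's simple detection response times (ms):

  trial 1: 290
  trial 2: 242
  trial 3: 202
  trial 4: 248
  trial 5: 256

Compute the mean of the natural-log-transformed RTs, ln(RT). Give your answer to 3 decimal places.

5.505

ln(RT): 5.6699, 5.4889, 5.3083, 5.5134, 5.5452
Σ ln(RT) = 27.5257
Mean = 27.5257/5 = 5.50514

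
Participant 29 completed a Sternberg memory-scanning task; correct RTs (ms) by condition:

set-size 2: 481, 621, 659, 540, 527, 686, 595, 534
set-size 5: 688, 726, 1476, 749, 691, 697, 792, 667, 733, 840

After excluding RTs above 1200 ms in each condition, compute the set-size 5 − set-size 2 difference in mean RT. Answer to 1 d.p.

151.1 ms

set-size 5: exclude 1476
M(set-size 2) = 4643/8 = 580.375
M(set-size 5) = 6583/9 = 731.444
Difference = 731.444 − 580.375 = 151.069 ms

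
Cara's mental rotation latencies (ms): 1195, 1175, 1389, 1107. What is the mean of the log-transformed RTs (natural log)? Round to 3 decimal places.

7.100

ln(RT): 7.0859, 7.0690, 7.2363, 7.0094
Σ ln(RT) = 28.4007
Mean = 28.4007/4 = 7.10017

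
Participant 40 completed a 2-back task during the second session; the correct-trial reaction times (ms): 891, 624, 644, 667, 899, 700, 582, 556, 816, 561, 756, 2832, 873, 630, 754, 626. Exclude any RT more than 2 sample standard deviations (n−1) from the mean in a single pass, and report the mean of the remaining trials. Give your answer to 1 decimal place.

n = 16, ΣRT = 13411, M = 838.188
Σ(x−M)² = 4439768.44; s = √(4439768.44/15) = 544.045
Cutoffs: 838.188 ± 2·544.045 → [-249.9, 1926.3]
Outside: 2832 → excluded.
Retained (n=15): Σ = 10579, mean = 10579/15 = 705.267

705.3 ms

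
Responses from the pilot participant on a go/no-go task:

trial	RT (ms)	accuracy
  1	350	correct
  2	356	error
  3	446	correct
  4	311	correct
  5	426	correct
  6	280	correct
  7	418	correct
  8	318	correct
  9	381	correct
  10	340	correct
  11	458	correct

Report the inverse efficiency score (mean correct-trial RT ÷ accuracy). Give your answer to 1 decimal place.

Correct trials (n=10): 350, 446, 311, 426, 280, 418, 318, 381, 340, 458
Mean correct RT = 3728/10 = 372.8000 ms
Proportion correct = 10/11
IES = 372.8000 / (10/11) = 410.080 ms

410.1 ms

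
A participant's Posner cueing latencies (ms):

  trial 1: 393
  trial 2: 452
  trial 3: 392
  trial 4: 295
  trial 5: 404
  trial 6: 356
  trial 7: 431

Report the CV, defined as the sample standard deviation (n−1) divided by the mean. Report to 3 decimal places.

n = 7, Σ = 2723, M = 389.0000
Σ(x−M)² = 15908.000; s = √(15908.000/6) = 51.4911
CV = 51.4911 / 389.0000 = 0.13237

0.132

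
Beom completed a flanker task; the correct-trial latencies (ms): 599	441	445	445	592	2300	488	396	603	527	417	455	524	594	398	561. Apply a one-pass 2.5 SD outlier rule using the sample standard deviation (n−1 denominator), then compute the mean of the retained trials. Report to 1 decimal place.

499.0 ms

n = 16, ΣRT = 9785, M = 611.562
Σ(x−M)² = 3123405.94; s = √(3123405.94/15) = 456.319
Cutoffs: 611.562 ± 2.5·456.319 → [-529.2, 1752.4]
Outside: 2300 → excluded.
Retained (n=15): Σ = 7485, mean = 7485/15 = 499.000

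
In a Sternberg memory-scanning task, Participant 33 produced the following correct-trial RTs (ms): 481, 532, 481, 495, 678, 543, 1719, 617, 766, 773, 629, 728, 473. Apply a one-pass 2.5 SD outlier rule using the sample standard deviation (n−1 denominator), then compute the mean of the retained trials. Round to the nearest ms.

n = 13, ΣRT = 8915, M = 685.769
Σ(x−M)² = 1300960.31; s = √(1300960.31/12) = 329.262
Cutoffs: 685.769 ± 2.5·329.262 → [-137.4, 1508.9]
Outside: 1719 → excluded.
Retained (n=12): Σ = 7196, mean = 7196/12 = 599.667

600 ms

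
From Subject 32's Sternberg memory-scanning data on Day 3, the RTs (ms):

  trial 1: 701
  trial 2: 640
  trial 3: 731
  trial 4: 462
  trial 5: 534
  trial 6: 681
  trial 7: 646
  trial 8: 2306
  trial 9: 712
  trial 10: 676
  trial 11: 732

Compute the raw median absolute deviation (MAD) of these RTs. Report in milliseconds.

Sorted: 462, 534, 640, 646, 676, 681, 701, 712, 731, 732, 2306 → median = 681
|x − 681|: 20, 41, 50, 219, 147, 0, 35, 1625, 31, 5, 51
Sorted deviations: 0, 5, 20, 31, 35, 41, 50, 51, 147, 219, 1625 → MAD = 41

41 ms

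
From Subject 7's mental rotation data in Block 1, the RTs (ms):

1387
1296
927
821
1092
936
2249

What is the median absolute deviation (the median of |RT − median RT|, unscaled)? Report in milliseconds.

204 ms

Sorted: 821, 927, 936, 1092, 1296, 1387, 2249 → median = 1092
|x − 1092|: 295, 204, 165, 271, 0, 156, 1157
Sorted deviations: 0, 156, 165, 204, 271, 295, 1157 → MAD = 204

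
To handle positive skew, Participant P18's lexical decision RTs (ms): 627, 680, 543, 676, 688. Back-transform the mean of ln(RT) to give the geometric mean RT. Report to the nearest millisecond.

ln(RT): 6.4409, 6.5221, 6.2971, 6.5162, 6.5338
Mean ln(RT) = 32.3101/5 = 6.46203
Geometric mean = exp(6.46203) = 640.36 ms

640 ms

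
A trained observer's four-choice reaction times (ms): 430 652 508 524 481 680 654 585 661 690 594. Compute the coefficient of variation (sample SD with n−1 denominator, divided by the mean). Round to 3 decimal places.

n = 11, Σ = 6459, M = 587.1818
Σ(x−M)² = 79595.636; s = √(79595.636/10) = 89.2164
CV = 89.2164 / 587.1818 = 0.15194

0.152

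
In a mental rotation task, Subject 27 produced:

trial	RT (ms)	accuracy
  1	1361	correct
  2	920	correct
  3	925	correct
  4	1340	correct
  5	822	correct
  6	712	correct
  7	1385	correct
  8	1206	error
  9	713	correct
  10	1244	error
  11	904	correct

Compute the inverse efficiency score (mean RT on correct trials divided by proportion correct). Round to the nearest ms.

1233 ms

Correct trials (n=9): 1361, 920, 925, 1340, 822, 712, 1385, 713, 904
Mean correct RT = 9082/9 = 1009.1111 ms
Proportion correct = 9/11
IES = 1009.1111 / (9/11) = 1233.358 ms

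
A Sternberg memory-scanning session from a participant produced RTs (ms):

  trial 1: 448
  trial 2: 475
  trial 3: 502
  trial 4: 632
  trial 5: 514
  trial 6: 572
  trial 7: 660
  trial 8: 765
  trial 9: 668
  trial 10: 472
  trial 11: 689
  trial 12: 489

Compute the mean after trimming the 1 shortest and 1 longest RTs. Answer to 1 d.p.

567.3 ms

Sorted: 448, 472, 475, 489, 502, 514, 572, 632, 660, 668, 689, 765
Drop lowest 1 (448) and highest 1 (765)
Remaining (n=10): Σ = 5673, mean = 5673/10 = 567.300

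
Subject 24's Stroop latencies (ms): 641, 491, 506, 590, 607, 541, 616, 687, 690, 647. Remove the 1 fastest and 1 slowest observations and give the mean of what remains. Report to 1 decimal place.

Sorted: 491, 506, 541, 590, 607, 616, 641, 647, 687, 690
Drop lowest 1 (491) and highest 1 (690)
Remaining (n=8): Σ = 4835, mean = 4835/8 = 604.375

604.4 ms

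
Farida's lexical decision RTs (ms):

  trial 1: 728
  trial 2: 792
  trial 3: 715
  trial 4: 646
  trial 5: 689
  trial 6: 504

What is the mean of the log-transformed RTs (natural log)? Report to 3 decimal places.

6.511

ln(RT): 6.5903, 6.6746, 6.5723, 6.4708, 6.5352, 6.2226
Σ ln(RT) = 39.0658
Mean = 39.0658/6 = 6.51096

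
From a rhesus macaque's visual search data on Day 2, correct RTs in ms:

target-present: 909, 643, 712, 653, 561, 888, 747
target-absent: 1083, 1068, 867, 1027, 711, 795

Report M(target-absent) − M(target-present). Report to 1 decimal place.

M(target-present) = 5113/7 = 730.429
M(target-absent) = 5551/6 = 925.167
Difference = 925.167 − 730.429 = 194.738 ms

194.7 ms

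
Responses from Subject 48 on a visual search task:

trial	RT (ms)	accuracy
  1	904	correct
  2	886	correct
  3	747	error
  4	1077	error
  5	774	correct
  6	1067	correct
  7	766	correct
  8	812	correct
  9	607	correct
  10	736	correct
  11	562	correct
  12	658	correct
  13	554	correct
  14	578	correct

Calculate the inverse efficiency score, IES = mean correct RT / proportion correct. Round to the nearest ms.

Correct trials (n=12): 904, 886, 774, 1067, 766, 812, 607, 736, 562, 658, 554, 578
Mean correct RT = 8904/12 = 742.0000 ms
Proportion correct = 12/14
IES = 742.0000 / (12/14) = 865.667 ms

866 ms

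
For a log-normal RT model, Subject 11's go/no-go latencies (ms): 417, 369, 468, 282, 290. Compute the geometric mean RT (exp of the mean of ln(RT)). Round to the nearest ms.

ln(RT): 6.0331, 5.9108, 6.1485, 5.6419, 5.6699
Mean ln(RT) = 29.4041/5 = 5.88083
Geometric mean = exp(5.88083) = 358.11 ms

358 ms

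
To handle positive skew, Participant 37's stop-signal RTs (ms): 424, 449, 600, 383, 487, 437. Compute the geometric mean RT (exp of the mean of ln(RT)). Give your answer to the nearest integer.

ln(RT): 6.0497, 6.1070, 6.3969, 5.9480, 6.1883, 6.0799
Mean ln(RT) = 36.7699/6 = 6.12832
Geometric mean = exp(6.12832) = 458.66 ms

459 ms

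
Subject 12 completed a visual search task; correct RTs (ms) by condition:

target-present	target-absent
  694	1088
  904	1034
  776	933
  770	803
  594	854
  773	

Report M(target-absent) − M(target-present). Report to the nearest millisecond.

191 ms

M(target-present) = 4511/6 = 751.833
M(target-absent) = 4712/5 = 942.400
Difference = 942.400 − 751.833 = 190.567 ms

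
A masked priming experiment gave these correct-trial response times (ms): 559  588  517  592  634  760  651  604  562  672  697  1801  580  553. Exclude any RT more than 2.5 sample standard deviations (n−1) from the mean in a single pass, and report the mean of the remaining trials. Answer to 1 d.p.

n = 14, ΣRT = 9770, M = 697.857
Σ(x−M)² = 1365133.71; s = √(1365133.71/13) = 324.053
Cutoffs: 697.857 ± 2.5·324.053 → [-112.3, 1508.0]
Outside: 1801 → excluded.
Retained (n=13): Σ = 7969, mean = 7969/13 = 613.000

613.0 ms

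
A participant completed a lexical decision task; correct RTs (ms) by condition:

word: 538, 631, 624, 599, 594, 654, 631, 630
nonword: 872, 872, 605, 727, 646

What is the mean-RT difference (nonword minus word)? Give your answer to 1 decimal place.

M(word) = 4901/8 = 612.625
M(nonword) = 3722/5 = 744.400
Difference = 744.400 − 612.625 = 131.775 ms

131.8 ms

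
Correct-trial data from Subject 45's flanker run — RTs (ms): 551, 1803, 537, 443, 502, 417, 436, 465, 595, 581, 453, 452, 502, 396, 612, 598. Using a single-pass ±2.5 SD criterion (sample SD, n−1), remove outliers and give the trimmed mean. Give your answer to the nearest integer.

n = 16, ΣRT = 9343, M = 583.938
Σ(x−M)² = 1657580.94; s = √(1657580.94/15) = 332.424
Cutoffs: 583.938 ± 2.5·332.424 → [-247.1, 1415.0]
Outside: 1803 → excluded.
Retained (n=15): Σ = 7540, mean = 7540/15 = 502.667

503 ms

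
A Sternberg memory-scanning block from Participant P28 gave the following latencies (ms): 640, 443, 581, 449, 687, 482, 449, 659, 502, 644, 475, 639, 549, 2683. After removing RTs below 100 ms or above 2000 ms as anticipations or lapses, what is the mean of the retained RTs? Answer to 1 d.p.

Excluded: 2683
Retained (n=13): Σ = 7199
Mean = 7199/13 = 553.7692

553.8 ms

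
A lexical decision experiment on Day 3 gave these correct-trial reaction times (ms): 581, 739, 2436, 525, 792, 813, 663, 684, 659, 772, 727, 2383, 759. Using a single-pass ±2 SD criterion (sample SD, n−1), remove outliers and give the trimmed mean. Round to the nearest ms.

701 ms

n = 13, ΣRT = 12533, M = 964.077
Σ(x−M)² = 5019848.92; s = √(5019848.92/12) = 646.777
Cutoffs: 964.077 ± 2·646.777 → [-329.5, 2257.6]
Outside: 2383, 2436 → excluded.
Retained (n=11): Σ = 7714, mean = 7714/11 = 701.273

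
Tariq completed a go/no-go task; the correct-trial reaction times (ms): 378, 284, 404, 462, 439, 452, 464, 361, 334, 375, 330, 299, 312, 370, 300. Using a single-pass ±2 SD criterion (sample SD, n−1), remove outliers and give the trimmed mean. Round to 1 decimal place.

n = 15, ΣRT = 5564, M = 370.933
Σ(x−M)² = 53694.93; s = √(53694.93/14) = 61.930
Cutoffs: 370.933 ± 2·61.930 → [247.1, 494.8]
No RTs fall outside the cutoffs; all 15 retained. Mean = 5564/15 = 370.933

370.9 ms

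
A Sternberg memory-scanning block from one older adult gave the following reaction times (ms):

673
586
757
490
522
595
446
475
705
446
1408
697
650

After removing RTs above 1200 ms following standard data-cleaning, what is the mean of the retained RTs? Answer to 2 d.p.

586.83 ms

Excluded: 1408
Retained (n=12): Σ = 7042
Mean = 7042/12 = 586.8333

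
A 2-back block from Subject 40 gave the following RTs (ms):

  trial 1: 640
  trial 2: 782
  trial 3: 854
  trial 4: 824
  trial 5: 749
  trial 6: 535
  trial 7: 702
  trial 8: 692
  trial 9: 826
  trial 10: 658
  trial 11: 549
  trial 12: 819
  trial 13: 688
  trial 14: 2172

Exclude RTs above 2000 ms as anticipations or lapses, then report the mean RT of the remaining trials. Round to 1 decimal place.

716.8 ms

Excluded: 2172
Retained (n=13): Σ = 9318
Mean = 9318/13 = 716.7692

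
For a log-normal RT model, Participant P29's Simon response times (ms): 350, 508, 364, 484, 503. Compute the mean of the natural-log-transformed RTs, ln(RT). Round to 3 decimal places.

ln(RT): 5.8579, 6.2305, 5.8972, 6.1821, 6.2206
Σ ln(RT) = 30.3882
Mean = 30.3882/5 = 6.07765

6.078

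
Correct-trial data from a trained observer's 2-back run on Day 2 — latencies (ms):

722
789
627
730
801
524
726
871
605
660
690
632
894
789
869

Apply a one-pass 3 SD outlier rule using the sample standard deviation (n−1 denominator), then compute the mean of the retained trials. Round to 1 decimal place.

728.6 ms

n = 15, ΣRT = 10929, M = 728.600
Σ(x−M)² = 162925.60; s = √(162925.60/14) = 107.877
Cutoffs: 728.600 ± 3·107.877 → [405.0, 1052.2]
No RTs fall outside the cutoffs; all 15 retained. Mean = 10929/15 = 728.600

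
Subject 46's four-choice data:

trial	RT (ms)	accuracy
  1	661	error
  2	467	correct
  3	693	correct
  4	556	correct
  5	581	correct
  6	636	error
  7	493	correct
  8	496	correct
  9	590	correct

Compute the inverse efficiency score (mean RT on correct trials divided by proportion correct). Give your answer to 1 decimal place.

711.9 ms

Correct trials (n=7): 467, 693, 556, 581, 493, 496, 590
Mean correct RT = 3876/7 = 553.7143 ms
Proportion correct = 7/9
IES = 553.7143 / (7/9) = 711.918 ms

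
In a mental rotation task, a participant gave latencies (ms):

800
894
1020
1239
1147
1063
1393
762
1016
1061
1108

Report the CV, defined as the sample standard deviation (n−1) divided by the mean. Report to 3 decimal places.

0.176

n = 11, Σ = 11503, M = 1045.7273
Σ(x−M)² = 338068.182; s = √(338068.182/10) = 183.8663
CV = 183.8663 / 1045.7273 = 0.17583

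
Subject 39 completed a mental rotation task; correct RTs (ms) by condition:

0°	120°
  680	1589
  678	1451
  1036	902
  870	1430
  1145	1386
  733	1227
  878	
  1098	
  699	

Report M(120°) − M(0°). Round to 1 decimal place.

462.3 ms

M(0°) = 7817/9 = 868.556
M(120°) = 7985/6 = 1330.833
Difference = 1330.833 − 868.556 = 462.278 ms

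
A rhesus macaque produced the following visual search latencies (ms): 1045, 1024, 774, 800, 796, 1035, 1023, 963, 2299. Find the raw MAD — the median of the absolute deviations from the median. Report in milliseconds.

Sorted: 774, 796, 800, 963, 1023, 1024, 1035, 1045, 2299 → median = 1023
|x − 1023|: 22, 1, 249, 223, 227, 12, 0, 60, 1276
Sorted deviations: 0, 1, 12, 22, 60, 223, 227, 249, 1276 → MAD = 60

60 ms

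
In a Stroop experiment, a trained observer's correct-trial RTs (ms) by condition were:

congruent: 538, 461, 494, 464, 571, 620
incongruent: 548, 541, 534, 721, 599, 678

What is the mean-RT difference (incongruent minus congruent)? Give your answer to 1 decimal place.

78.8 ms

M(congruent) = 3148/6 = 524.667
M(incongruent) = 3621/6 = 603.500
Difference = 603.500 − 524.667 = 78.833 ms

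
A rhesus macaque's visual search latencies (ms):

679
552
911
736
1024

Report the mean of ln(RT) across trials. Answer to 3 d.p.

ln(RT): 6.5206, 6.3135, 6.8145, 6.6012, 6.9315
Σ ln(RT) = 33.1814
Mean = 33.1814/5 = 6.63628

6.636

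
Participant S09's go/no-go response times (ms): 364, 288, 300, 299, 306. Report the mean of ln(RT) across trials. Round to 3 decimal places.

ln(RT): 5.8972, 5.6630, 5.7038, 5.7004, 5.7236
Σ ln(RT) = 28.6879
Mean = 28.6879/5 = 5.73759

5.738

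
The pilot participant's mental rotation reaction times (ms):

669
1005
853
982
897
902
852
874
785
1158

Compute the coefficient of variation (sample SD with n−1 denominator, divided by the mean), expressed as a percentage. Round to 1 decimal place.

14.7%

n = 10, Σ = 8977, M = 897.7000
Σ(x−M)² = 156048.100; s = √(156048.100/9) = 131.6764
CV = 131.6764 / 897.7000 = 0.14668 = 14.668%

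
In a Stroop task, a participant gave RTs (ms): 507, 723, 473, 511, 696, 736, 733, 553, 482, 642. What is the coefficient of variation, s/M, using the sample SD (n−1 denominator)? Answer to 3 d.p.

n = 10, Σ = 6056, M = 605.6000
Σ(x−M)² = 110812.400; s = √(110812.400/9) = 110.9617
CV = 110.9617 / 605.6000 = 0.18323

0.183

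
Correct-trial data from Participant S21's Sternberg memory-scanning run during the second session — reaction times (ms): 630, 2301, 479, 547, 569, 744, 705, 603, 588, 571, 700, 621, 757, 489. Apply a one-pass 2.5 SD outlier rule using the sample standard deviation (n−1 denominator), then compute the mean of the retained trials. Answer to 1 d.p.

n = 14, ΣRT = 10304, M = 736.000
Σ(x−M)² = 2733934.00; s = √(2733934.00/13) = 458.588
Cutoffs: 736.000 ± 2.5·458.588 → [-410.5, 1882.5]
Outside: 2301 → excluded.
Retained (n=13): Σ = 8003, mean = 8003/13 = 615.615

615.6 ms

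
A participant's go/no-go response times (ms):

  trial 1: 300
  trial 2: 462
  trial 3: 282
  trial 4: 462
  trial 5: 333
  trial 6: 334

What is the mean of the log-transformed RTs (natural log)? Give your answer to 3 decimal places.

ln(RT): 5.7038, 6.1356, 5.6419, 6.1356, 5.8081, 5.8111
Σ ln(RT) = 35.2361
Mean = 35.2361/6 = 5.87268

5.873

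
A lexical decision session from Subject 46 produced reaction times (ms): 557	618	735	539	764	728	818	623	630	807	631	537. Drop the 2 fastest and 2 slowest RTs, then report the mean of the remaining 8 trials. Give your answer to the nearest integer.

Sorted: 537, 539, 557, 618, 623, 630, 631, 728, 735, 764, 807, 818
Drop lowest 2 (537, 539) and highest 2 (807, 818)
Remaining (n=8): Σ = 5286, mean = 5286/8 = 660.750

661 ms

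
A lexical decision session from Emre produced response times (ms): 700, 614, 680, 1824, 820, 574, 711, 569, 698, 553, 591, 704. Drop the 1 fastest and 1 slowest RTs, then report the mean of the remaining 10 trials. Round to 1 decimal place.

Sorted: 553, 569, 574, 591, 614, 680, 698, 700, 704, 711, 820, 1824
Drop lowest 1 (553) and highest 1 (1824)
Remaining (n=10): Σ = 6661, mean = 6661/10 = 666.100

666.1 ms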